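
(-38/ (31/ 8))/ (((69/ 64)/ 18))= -116736/ 713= -163.73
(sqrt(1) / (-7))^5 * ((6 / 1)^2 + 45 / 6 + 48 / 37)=-3315 / 1243718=-0.00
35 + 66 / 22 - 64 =-26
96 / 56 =12 / 7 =1.71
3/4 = 0.75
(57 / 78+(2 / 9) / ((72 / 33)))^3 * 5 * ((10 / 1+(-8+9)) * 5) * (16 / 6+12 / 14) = 2322094615225 / 4151380896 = 559.35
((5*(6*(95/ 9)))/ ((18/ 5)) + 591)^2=336062224/ 729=460990.71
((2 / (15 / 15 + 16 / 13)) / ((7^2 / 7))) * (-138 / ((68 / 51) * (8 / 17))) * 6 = -137241 / 812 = -169.02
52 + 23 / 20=1063 / 20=53.15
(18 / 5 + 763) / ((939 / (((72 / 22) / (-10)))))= -22998 / 86075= -0.27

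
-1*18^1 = -18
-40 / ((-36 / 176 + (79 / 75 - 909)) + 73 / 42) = 308000 / 6979381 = 0.04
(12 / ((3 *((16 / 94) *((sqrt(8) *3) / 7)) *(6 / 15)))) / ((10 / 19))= 6251 *sqrt(2) / 96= 92.09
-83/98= -0.85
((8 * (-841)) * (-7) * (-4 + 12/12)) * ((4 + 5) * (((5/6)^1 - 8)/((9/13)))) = 13163332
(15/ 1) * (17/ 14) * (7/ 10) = 51/ 4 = 12.75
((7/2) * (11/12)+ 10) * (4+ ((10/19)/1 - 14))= -125.13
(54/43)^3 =157464/79507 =1.98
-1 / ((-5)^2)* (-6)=6 / 25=0.24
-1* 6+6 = 0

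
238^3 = 13481272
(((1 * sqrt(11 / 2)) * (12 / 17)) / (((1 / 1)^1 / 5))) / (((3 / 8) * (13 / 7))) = 560 * sqrt(22) / 221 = 11.89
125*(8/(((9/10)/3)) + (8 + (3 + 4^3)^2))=1696375/3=565458.33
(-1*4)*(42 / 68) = -42 / 17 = -2.47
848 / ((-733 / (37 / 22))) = -15688 / 8063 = -1.95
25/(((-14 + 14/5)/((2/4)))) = -125/112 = -1.12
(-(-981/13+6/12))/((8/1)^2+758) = 1949/21372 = 0.09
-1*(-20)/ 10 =2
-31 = -31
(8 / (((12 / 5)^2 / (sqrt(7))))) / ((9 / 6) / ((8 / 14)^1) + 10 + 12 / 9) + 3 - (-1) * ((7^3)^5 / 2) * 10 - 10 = 20 * sqrt(7) / 201 + 23737807549708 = 23737807549708.26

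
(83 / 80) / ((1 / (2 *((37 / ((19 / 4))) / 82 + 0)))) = 3071 / 15580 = 0.20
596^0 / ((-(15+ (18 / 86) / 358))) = -15394 / 230919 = -0.07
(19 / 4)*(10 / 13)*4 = 190 / 13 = 14.62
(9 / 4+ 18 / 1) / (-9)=-9 / 4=-2.25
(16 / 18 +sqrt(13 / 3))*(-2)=-2*sqrt(39) / 3-16 / 9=-5.94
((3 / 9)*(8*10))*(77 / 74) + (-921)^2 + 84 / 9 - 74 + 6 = 31383773 / 37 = 848210.08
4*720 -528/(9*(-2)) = 8728/3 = 2909.33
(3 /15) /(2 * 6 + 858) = 1 /4350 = 0.00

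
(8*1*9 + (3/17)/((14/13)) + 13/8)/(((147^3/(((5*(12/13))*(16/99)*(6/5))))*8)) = 140494/54054891891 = 0.00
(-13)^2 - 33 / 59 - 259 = -5343 / 59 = -90.56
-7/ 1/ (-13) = 7/ 13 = 0.54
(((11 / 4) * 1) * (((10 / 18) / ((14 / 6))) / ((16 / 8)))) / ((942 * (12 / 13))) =715 / 1899072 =0.00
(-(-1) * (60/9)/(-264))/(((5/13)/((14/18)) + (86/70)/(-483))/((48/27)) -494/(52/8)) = 732550/2196654867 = 0.00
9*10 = 90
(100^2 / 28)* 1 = 2500 / 7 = 357.14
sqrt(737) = 27.15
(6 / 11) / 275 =6 / 3025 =0.00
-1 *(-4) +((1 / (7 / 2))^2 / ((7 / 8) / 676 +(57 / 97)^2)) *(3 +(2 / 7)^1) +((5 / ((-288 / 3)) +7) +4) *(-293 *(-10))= 9315590378000707 / 290366595120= 32082.17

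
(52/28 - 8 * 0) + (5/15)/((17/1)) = 670/357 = 1.88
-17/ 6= -2.83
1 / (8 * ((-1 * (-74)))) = 1 / 592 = 0.00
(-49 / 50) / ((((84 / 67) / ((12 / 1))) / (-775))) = 14539 / 2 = 7269.50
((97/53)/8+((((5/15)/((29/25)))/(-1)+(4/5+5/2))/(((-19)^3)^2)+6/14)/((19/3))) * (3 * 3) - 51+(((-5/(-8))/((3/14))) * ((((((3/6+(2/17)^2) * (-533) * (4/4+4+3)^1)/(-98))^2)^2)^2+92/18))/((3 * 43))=62412388783948795448735436591117334025615533214884206780767/44219709200033762601733607422234784091450148741080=1411415631.47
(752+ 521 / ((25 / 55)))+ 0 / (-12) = 9491 / 5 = 1898.20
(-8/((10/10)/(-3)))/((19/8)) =192/19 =10.11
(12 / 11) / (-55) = -12 / 605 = -0.02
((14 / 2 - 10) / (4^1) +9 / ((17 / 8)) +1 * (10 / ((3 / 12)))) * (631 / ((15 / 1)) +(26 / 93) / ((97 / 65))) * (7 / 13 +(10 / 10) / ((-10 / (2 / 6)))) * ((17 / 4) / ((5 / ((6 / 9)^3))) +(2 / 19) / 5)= 863506620389 / 3409126110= 253.29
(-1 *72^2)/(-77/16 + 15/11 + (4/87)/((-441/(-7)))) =5000776704/3326263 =1503.42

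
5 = 5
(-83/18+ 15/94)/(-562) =1883/237726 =0.01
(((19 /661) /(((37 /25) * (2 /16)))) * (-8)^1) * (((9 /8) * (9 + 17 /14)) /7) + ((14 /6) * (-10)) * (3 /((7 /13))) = -158236390 /1198393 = -132.04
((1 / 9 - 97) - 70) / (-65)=1502 / 585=2.57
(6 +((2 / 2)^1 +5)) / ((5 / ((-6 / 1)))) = -72 / 5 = -14.40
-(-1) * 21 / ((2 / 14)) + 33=180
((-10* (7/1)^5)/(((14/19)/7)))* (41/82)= -1596665/2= -798332.50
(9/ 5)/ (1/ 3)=27/ 5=5.40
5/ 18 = 0.28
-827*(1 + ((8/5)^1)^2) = -73603/25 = -2944.12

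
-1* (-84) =84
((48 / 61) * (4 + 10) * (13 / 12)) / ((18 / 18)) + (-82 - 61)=-7995 / 61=-131.07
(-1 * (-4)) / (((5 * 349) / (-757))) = -3028 / 1745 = -1.74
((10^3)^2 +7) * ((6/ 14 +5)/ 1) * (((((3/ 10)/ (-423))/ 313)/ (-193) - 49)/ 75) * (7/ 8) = -79300053467488597/ 25553007000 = -3103355.06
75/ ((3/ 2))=50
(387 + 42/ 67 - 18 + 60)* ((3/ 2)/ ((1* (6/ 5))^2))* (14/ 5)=335825/ 268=1253.08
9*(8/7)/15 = 0.69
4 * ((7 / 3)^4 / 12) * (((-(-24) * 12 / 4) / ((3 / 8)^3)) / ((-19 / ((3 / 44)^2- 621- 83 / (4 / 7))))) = 911812057856 / 1675971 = 544050.02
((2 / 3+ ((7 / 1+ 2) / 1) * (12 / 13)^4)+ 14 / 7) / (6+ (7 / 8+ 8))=0.62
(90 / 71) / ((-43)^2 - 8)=90 / 130711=0.00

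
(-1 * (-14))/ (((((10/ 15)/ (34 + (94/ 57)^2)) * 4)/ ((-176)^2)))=6467122816/ 1083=5971489.21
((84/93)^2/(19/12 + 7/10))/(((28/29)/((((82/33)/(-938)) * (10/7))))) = -0.00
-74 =-74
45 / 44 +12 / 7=843 / 308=2.74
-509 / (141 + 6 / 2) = -509 / 144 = -3.53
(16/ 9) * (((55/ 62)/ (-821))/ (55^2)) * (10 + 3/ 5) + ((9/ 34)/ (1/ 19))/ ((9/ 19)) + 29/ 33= 24621919259/ 2141701650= 11.50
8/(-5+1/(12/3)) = -32/19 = -1.68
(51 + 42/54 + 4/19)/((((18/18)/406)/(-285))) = -18046700/3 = -6015566.67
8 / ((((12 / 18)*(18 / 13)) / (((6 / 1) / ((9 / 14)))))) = 728 / 9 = 80.89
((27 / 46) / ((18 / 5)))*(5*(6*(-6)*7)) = -4725 / 23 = -205.43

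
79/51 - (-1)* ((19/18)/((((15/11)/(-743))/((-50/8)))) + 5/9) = 13207123/3672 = 3596.71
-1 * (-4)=4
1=1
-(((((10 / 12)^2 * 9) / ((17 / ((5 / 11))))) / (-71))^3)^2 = -3814697265625 / 22436736083599722763118546944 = -0.00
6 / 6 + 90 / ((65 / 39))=55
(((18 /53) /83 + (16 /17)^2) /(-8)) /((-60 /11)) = 6222403 /305114640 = 0.02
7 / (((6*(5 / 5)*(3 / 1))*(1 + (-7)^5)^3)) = -7 / 85440854423088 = -0.00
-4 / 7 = -0.57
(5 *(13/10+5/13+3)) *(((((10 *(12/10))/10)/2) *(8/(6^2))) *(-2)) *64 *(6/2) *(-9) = 701568/65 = 10793.35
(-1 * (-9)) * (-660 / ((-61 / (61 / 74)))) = 2970 / 37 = 80.27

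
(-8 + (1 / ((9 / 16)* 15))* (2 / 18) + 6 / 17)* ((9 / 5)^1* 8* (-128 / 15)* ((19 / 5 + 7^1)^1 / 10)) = 161462272 / 159375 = 1013.10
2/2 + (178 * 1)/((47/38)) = 144.91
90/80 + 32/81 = 985/648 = 1.52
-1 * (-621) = 621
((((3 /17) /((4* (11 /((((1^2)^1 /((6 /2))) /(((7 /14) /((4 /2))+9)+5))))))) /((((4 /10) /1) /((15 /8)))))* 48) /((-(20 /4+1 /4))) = -100 /24871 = -0.00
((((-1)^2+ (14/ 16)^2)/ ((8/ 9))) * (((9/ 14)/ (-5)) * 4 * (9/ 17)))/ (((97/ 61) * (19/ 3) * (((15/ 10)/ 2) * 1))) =-5024997/ 70181440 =-0.07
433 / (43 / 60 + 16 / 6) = 25980 / 203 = 127.98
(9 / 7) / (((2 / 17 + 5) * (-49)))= -51 / 9947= -0.01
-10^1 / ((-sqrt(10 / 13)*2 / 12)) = 6*sqrt(130) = 68.41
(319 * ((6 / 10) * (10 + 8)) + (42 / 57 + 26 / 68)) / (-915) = -3710537 / 985150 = -3.77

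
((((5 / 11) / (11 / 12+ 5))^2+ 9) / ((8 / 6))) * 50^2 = 10299841875 / 609961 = 16886.07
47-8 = 39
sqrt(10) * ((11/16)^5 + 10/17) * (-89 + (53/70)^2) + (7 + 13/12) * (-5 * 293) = -142105/12 - 5729678566457 * sqrt(10)/87346380800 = -12049.52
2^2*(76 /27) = 304 /27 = 11.26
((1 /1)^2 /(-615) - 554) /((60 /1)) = -9.23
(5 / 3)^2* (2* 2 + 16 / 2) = 100 / 3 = 33.33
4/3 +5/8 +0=47/24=1.96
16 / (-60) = -0.27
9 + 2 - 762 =-751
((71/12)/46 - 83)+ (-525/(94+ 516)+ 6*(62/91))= -244041691/3064152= -79.64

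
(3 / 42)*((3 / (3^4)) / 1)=1 / 378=0.00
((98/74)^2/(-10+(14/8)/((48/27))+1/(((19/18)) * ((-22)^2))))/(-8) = 44159192/1815615715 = 0.02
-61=-61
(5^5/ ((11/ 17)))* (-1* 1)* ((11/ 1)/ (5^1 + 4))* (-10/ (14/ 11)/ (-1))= -2921875/ 63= -46378.97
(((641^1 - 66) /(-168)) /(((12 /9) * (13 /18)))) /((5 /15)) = -15525 /1456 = -10.66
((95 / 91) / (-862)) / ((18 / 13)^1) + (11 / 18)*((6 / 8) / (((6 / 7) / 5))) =387055 / 144816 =2.67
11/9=1.22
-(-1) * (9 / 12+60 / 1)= 243 / 4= 60.75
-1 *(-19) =19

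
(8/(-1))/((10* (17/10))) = -8/17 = -0.47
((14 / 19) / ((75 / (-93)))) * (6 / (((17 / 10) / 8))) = -41664 / 1615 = -25.80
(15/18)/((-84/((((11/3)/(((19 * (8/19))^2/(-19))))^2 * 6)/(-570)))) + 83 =1542097147/18579456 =83.00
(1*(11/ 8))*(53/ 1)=583/ 8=72.88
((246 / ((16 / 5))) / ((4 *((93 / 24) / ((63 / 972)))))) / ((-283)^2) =1435 / 357517296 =0.00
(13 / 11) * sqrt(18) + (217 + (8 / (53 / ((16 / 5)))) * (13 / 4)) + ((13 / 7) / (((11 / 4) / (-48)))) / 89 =39 * sqrt(2) / 11 + 396271173 / 1816045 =223.22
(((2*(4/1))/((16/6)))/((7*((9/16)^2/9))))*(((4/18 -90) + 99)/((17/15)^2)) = 531200/6069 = 87.53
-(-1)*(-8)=-8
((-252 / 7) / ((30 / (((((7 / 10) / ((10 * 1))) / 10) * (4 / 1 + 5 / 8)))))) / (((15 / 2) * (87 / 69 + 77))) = -5957 / 90000000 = -0.00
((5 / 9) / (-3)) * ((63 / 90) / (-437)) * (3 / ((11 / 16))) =56 / 43263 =0.00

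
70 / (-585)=-14 / 117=-0.12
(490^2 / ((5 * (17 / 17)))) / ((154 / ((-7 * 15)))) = -360150 / 11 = -32740.91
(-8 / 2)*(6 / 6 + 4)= -20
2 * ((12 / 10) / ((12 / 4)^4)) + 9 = 1219 / 135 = 9.03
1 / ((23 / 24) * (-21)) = -8 / 161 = -0.05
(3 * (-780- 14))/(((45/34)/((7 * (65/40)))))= -614159/30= -20471.97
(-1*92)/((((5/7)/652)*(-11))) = 419888/55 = 7634.33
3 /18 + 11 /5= 71 /30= 2.37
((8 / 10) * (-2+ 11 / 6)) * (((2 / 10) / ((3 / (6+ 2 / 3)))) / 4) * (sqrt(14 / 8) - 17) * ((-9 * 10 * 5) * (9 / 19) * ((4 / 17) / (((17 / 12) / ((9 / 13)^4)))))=-18895680 / 9225203+ 9447840 * sqrt(7) / 156828451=-1.89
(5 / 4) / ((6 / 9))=15 / 8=1.88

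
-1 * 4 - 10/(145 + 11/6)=-3584/881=-4.07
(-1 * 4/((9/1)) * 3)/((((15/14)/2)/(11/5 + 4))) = -3472/225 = -15.43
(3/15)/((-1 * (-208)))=1/1040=0.00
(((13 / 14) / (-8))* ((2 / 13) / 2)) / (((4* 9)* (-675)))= 0.00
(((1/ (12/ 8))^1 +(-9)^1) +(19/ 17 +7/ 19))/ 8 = -6635/ 7752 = -0.86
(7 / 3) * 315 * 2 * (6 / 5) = 1764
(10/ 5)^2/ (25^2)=4/ 625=0.01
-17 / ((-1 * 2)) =17 / 2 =8.50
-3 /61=-0.05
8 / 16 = 1 / 2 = 0.50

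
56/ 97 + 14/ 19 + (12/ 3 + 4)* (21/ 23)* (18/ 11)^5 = 594027109438/ 6826790839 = 87.01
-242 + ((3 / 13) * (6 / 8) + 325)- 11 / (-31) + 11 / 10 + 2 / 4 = 85.13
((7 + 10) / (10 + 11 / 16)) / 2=136 / 171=0.80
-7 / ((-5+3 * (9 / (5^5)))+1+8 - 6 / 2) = -21875 / 3152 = -6.94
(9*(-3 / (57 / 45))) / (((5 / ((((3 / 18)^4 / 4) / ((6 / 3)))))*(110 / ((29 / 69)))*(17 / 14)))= -203 / 156900480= -0.00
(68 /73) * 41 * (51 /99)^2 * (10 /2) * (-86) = -346464760 /79497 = -4358.21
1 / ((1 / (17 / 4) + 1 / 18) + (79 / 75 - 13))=-7650 / 89167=-0.09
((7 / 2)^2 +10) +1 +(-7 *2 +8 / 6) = 127 / 12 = 10.58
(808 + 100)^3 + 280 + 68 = 748613660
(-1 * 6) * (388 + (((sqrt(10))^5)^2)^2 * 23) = -1380000002328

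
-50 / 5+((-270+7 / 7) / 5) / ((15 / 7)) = -2633 / 75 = -35.11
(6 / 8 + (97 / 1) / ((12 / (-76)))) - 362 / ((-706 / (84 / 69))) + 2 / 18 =-179125667 / 292284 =-612.85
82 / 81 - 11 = -809 / 81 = -9.99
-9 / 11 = -0.82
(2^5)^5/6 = 16777216/3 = 5592405.33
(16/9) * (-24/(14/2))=-128/21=-6.10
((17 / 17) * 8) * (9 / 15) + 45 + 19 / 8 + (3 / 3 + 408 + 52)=20527 / 40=513.18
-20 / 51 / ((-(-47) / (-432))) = 2880 / 799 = 3.60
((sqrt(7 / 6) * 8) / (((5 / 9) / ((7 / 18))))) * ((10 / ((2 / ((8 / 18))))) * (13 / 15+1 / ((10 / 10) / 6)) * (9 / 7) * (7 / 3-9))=-3296 * sqrt(42) / 27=-791.13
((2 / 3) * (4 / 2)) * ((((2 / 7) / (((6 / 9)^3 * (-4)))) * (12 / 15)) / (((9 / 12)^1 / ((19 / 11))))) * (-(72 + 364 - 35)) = 91428 / 385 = 237.48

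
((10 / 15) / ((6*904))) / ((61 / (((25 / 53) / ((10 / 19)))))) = 95 / 52607376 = 0.00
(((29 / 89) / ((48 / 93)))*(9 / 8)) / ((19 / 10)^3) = 0.10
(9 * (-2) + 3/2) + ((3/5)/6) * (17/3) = -239/15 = -15.93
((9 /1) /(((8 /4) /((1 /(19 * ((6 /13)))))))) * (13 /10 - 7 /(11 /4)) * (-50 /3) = 8905 /836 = 10.65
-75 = -75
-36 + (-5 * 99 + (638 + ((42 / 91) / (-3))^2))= 18087 / 169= 107.02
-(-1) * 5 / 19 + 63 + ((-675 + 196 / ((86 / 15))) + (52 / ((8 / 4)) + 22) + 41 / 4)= -1697075 / 3268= -519.30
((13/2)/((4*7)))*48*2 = 156/7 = 22.29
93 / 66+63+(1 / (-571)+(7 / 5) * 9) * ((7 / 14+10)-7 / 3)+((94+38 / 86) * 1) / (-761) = 1030773596881 / 6165994890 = 167.17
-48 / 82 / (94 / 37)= -444 / 1927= -0.23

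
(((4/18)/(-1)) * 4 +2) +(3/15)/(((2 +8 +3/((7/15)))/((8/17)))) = 98254/87975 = 1.12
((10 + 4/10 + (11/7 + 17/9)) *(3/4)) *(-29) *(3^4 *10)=-244184.14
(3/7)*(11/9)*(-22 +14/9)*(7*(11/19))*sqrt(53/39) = -22264*sqrt(2067)/20007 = -50.59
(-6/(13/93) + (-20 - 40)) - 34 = -1780/13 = -136.92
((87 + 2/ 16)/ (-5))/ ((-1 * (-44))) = -697/ 1760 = -0.40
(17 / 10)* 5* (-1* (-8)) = 68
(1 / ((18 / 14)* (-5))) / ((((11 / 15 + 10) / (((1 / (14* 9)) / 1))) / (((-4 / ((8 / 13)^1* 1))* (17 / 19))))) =221 / 330372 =0.00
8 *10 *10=800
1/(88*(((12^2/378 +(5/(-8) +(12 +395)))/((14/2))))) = 147/751685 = 0.00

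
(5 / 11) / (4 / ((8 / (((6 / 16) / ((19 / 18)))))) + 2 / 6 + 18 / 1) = 2280 / 92851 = 0.02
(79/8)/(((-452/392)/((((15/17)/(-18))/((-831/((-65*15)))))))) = 6290375/12770808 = 0.49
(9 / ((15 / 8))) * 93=2232 / 5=446.40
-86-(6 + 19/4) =-387/4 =-96.75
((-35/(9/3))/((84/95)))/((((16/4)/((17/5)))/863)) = -1393745/144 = -9678.78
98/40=49/20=2.45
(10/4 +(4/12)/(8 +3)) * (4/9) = 334/297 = 1.12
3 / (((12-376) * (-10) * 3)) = 1 / 3640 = 0.00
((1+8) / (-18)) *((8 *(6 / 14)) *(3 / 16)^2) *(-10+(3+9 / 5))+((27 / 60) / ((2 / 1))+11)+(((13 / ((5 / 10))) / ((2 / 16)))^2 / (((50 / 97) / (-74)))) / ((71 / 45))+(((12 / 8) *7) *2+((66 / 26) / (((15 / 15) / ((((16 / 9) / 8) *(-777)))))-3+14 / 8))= -4069854751439 / 1033760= -3936943.54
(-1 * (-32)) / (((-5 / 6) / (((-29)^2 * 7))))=-1130304 / 5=-226060.80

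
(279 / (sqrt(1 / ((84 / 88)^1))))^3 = 456070419 *sqrt(462) / 484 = 20253847.27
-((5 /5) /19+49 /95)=-54 /95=-0.57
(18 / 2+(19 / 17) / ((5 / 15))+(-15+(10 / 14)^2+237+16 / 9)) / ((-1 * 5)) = -1774097 / 37485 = -47.33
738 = 738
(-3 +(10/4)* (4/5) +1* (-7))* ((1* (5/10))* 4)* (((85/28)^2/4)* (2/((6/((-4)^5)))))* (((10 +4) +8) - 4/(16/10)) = 12022400/49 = 245355.10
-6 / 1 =-6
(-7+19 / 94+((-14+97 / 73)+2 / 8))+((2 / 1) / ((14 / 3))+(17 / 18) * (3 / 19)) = -102078055 / 5475876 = -18.64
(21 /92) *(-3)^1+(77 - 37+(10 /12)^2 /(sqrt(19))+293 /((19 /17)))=25 *sqrt(19) /684+526975 /1748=301.63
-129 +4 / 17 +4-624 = -12729 / 17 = -748.76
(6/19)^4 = 1296/130321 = 0.01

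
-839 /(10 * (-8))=839 /80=10.49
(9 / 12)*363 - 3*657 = -6795 / 4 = -1698.75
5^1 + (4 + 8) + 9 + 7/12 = 319/12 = 26.58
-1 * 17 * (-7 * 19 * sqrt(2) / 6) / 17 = 133 * sqrt(2) / 6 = 31.35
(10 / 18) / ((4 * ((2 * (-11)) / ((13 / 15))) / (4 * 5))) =-65 / 594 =-0.11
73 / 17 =4.29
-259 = -259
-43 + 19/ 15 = -626/ 15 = -41.73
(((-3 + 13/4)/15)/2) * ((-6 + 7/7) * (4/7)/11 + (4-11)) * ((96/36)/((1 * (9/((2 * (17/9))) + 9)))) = -0.01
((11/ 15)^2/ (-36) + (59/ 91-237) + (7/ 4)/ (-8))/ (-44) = 1395096413/ 259459200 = 5.38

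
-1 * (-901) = 901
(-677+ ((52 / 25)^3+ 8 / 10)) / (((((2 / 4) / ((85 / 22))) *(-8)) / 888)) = 19672007079 / 34375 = 572276.57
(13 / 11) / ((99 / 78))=338 / 363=0.93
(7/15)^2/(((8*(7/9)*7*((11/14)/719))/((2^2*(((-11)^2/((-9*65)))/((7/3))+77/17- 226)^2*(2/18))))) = 19005169253933756/190388323125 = 99823.19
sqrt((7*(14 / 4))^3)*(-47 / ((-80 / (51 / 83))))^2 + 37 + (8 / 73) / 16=52.81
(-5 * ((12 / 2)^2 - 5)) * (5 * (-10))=7750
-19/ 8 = -2.38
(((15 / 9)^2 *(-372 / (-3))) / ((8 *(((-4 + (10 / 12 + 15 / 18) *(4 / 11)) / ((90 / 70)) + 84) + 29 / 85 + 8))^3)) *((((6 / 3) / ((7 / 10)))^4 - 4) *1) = 52090870198111903125 / 892208986000402295247904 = 0.00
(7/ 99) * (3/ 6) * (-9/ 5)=-7/ 110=-0.06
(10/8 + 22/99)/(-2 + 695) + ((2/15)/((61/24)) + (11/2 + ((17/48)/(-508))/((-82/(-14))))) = 3521156459831/633932671680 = 5.55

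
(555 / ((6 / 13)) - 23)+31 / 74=43657 / 37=1179.92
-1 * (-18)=18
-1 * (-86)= 86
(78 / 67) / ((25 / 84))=6552 / 1675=3.91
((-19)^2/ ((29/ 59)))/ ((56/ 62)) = 660269/ 812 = 813.14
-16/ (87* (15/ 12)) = -64/ 435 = -0.15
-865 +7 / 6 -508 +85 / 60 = -16445 / 12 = -1370.42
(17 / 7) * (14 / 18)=1.89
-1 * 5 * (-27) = 135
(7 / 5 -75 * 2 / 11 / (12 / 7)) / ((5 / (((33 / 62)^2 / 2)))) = -71379 / 384400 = -0.19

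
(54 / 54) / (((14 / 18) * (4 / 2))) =9 / 14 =0.64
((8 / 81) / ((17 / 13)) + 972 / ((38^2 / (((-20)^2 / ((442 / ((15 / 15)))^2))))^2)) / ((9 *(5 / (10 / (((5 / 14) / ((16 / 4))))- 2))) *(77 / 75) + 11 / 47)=4469261743542938200 / 38702799930927054897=0.12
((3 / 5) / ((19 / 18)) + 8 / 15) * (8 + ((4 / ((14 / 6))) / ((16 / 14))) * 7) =5809 / 285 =20.38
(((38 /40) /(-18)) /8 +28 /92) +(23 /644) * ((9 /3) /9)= 0.31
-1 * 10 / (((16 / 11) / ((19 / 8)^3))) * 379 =-142975855 / 4096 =-34906.21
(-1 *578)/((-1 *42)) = 289/21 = 13.76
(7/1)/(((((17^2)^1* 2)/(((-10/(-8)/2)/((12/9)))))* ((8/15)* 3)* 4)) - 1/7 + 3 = 11841115/4143104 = 2.86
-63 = -63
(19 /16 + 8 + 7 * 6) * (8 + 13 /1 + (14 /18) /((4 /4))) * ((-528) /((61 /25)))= -14714700 /61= -241224.59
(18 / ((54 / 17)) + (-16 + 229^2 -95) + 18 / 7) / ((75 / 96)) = 35171296 / 525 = 66992.94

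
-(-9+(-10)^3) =1009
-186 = -186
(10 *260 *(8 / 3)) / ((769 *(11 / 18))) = 124800 / 8459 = 14.75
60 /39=20 /13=1.54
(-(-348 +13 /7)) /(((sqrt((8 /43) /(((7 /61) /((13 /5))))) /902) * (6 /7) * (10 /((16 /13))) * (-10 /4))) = -4371092 * sqrt(2386930) /773175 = -8734.38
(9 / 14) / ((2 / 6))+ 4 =83 / 14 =5.93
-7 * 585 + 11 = -4084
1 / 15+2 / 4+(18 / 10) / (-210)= 293 / 525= 0.56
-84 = -84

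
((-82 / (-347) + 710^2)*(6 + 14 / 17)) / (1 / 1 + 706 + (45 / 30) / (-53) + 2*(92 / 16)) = 4787.58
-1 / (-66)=0.02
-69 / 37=-1.86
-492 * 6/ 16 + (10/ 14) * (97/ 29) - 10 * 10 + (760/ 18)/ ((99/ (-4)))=-102669587/ 361746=-283.82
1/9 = 0.11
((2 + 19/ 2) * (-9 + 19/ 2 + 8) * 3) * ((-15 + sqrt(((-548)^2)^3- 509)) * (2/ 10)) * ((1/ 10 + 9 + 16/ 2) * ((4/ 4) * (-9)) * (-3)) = -16247223/ 40 + 5415741 * sqrt(27082163202493955)/ 200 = 4456249791442.74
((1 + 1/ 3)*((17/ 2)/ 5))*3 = 34/ 5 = 6.80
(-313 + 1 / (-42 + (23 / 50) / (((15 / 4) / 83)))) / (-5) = 3735091 / 59660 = 62.61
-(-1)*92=92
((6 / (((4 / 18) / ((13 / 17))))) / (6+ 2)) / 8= 351 / 1088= 0.32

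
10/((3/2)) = 20/3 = 6.67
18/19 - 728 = -727.05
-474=-474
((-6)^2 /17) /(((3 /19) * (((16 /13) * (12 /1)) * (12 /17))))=247 /192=1.29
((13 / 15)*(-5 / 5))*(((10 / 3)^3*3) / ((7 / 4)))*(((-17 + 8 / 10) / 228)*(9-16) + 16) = -3259880 / 3591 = -907.79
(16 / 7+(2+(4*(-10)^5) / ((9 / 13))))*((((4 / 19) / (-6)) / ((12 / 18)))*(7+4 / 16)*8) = 2111184340 / 1197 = 1763729.61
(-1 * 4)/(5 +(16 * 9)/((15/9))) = -20/457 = -0.04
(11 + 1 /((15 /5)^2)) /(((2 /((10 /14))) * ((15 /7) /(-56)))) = -2800 /27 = -103.70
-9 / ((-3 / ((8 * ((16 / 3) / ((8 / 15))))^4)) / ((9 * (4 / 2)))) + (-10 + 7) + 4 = 2211840001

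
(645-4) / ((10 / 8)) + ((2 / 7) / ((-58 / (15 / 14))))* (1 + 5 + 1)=512.76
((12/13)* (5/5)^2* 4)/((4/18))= 16.62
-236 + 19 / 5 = -1161 / 5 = -232.20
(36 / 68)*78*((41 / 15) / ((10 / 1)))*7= 33579 / 425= 79.01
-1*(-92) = 92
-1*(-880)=880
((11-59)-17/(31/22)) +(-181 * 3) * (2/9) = -16808/93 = -180.73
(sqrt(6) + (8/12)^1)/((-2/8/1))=-12.46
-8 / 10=-4 / 5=-0.80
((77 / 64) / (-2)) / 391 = -77 / 50048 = -0.00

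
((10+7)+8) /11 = 25 /11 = 2.27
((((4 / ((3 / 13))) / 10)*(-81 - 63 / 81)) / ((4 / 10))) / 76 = -2392 / 513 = -4.66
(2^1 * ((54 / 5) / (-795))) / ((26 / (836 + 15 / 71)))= -82206 / 94075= -0.87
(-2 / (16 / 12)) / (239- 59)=-1 / 120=-0.01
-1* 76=-76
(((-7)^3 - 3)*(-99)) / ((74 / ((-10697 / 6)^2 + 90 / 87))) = 6314819176523 / 4292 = 1471299901.33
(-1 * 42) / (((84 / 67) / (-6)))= 201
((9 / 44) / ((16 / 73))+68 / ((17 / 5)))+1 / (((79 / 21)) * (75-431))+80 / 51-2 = 5175323573 / 252441024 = 20.50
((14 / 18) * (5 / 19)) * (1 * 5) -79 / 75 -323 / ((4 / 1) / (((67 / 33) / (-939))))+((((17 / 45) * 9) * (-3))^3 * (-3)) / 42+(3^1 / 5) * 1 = 157731812771 / 2060635500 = 76.55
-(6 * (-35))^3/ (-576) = -128625/ 8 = -16078.12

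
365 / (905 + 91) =0.37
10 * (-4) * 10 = -400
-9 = -9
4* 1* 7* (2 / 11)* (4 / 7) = 32 / 11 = 2.91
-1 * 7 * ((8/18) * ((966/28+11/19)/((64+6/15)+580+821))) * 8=-746480/1252917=-0.60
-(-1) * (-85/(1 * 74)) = -1.15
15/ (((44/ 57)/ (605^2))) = 28450125/ 4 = 7112531.25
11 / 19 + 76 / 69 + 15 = 21868 / 1311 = 16.68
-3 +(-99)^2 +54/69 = 225372/23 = 9798.78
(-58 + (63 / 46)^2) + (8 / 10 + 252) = 2080829 / 10580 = 196.68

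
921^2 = 848241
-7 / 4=-1.75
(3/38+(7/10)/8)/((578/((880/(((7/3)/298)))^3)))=769947496777958400/1883413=408804386917.77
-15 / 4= -3.75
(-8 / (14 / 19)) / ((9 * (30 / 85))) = -646 / 189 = -3.42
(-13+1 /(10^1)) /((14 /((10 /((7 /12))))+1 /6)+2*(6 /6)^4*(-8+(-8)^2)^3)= -0.00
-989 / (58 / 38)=-18791 / 29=-647.97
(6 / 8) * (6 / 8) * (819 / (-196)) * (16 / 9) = -117 / 28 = -4.18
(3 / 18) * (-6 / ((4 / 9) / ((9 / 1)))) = -81 / 4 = -20.25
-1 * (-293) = 293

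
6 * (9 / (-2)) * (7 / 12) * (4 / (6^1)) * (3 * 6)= -189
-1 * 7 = -7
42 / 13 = 3.23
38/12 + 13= 97/6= 16.17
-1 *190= -190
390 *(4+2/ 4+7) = 4485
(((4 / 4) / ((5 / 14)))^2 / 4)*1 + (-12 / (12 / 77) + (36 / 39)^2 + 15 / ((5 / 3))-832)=-3790619 / 4225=-897.19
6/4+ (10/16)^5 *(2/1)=27701/16384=1.69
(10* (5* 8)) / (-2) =-200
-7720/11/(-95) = 1544/209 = 7.39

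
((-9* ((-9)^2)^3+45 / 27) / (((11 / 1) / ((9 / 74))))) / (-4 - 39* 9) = 148.97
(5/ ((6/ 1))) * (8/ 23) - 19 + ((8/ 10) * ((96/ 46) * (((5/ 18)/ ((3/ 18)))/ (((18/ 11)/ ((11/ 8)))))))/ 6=-11377/ 621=-18.32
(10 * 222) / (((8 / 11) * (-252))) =-2035 / 168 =-12.11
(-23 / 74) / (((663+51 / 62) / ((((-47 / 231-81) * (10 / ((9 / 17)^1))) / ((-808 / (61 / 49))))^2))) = -99186188502537025 / 37931532658170641028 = -0.00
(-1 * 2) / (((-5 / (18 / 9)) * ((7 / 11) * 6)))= 22 / 105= 0.21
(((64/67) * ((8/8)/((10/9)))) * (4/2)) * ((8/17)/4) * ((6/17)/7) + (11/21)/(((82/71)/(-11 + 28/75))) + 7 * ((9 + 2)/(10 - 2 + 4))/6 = -5344420717/1428989400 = -3.74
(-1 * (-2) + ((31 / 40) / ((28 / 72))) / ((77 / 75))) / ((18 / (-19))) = -161443 / 38808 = -4.16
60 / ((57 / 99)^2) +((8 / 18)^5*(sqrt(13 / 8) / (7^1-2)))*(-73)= 65340 / 361-18688*sqrt(26) / 295245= 180.67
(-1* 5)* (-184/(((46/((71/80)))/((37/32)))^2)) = 0.46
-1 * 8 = -8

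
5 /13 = 0.38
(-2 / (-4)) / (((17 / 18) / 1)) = 9 / 17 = 0.53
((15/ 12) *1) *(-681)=-3405/ 4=-851.25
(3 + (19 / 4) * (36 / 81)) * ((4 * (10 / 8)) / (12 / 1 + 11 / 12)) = 1.98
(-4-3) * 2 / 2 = -7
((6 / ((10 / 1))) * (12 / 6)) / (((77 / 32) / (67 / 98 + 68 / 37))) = 877728 / 698005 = 1.26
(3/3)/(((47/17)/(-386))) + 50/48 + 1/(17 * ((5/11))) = -13274197/95880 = -138.45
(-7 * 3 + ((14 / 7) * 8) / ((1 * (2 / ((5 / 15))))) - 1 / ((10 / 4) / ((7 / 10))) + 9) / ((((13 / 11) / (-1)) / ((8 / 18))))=31724 / 8775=3.62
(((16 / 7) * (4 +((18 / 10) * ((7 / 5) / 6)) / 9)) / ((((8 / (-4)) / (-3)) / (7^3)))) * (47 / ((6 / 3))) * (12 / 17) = 33550104 / 425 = 78941.42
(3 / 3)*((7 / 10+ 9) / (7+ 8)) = 97 / 150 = 0.65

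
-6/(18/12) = -4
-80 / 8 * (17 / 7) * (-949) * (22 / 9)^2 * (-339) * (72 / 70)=-7058768288 / 147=-48018831.89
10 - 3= 7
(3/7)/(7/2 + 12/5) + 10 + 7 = 7051/413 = 17.07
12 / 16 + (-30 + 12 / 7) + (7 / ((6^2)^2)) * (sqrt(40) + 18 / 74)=-1026923 / 37296 + 7 * sqrt(10) / 648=-27.50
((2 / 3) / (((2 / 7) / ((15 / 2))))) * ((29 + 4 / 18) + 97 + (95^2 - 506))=2723245 / 18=151291.39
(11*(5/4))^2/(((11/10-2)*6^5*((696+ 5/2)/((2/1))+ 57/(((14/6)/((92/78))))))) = -275275/3852339264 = -0.00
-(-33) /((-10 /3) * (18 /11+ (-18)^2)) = -121 /3980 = -0.03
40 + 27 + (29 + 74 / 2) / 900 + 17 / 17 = 68.07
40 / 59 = 0.68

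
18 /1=18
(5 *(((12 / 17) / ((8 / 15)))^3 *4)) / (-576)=-50625 / 628864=-0.08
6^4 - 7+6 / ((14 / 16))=9071 / 7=1295.86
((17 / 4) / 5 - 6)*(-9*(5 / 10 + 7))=347.62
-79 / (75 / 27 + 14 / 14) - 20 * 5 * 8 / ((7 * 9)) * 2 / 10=-50233 / 2142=-23.45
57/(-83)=-57/83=-0.69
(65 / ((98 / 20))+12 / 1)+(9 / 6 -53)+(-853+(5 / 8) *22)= -169635 / 196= -865.48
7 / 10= 0.70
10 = 10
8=8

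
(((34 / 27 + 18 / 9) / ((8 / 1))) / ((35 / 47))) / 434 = 517 / 410130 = 0.00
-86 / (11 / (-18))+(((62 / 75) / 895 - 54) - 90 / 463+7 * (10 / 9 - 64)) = -362743850452 / 1025602875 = -353.69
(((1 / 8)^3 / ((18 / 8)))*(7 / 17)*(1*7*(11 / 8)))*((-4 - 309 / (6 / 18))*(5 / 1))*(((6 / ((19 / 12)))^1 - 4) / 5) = 26411 / 39168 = 0.67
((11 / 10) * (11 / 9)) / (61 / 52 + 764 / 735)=154154 / 253689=0.61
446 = 446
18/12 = 3/2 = 1.50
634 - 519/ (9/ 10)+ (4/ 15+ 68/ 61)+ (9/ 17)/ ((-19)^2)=109904141/ 1871785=58.72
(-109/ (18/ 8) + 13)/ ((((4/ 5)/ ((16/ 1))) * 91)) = -7.79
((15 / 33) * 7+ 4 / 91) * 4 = 12916 / 1001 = 12.90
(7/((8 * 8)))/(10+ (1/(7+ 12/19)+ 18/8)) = 1015/114896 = 0.01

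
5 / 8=0.62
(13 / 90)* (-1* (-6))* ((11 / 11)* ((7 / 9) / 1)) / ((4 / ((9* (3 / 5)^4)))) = 2457 / 12500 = 0.20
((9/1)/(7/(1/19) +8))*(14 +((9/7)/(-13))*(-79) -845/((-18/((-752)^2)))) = 21742232905/12831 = 1694508.06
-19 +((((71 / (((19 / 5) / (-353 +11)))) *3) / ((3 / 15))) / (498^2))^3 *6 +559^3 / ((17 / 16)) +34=3654971464286766639469 / 22231945389092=164401783.12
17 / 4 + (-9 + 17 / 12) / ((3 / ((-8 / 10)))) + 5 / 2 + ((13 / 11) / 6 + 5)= 27659 / 1980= 13.97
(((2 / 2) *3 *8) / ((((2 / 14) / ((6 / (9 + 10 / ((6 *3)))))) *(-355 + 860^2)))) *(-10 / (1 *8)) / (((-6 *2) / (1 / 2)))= 63 / 8476676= 0.00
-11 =-11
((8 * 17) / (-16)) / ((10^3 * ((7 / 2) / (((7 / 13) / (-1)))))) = 17 / 13000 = 0.00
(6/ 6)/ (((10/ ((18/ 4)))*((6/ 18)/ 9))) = 243/ 20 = 12.15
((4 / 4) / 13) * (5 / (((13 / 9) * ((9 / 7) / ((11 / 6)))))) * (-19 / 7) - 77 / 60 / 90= -953513 / 912600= -1.04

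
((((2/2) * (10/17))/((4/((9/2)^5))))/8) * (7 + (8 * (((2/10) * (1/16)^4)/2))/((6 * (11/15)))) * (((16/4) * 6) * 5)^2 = 167612306302125/49020928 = 3419198.97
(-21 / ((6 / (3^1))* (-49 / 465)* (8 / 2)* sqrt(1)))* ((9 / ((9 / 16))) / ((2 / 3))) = 4185 / 7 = 597.86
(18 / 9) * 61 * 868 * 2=211792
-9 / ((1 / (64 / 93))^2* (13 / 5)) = -20480 / 12493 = -1.64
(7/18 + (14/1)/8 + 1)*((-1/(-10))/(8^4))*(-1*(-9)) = 113/163840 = 0.00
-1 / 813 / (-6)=0.00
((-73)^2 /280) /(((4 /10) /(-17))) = -90593 /112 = -808.87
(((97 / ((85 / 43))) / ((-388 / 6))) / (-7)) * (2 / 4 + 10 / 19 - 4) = -14577 / 45220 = -0.32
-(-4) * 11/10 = 22/5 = 4.40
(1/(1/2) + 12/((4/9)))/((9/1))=29/9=3.22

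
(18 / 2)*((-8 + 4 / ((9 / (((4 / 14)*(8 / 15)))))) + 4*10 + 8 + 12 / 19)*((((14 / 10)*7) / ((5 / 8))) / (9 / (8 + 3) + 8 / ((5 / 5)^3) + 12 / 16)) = 1800582784 / 2999625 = 600.27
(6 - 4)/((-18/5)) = -5/9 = -0.56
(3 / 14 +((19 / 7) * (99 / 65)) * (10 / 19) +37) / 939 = 7169 / 170898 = 0.04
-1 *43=-43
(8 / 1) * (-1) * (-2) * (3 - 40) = -592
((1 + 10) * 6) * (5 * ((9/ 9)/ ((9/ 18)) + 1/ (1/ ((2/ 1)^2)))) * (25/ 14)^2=309375/ 49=6313.78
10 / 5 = 2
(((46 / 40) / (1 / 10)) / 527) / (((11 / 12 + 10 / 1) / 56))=7728 / 69037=0.11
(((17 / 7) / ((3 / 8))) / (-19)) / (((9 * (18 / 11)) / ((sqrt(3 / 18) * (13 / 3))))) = -4862 * sqrt(6) / 290871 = -0.04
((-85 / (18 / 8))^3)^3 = -60716992766464000000000 / 387420489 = -156721171157429.42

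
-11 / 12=-0.92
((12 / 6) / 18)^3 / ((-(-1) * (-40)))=-1 / 29160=-0.00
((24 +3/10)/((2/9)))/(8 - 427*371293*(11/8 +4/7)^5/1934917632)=83232582301309206528/4346855780450319655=19.15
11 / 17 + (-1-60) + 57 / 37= -36993 / 629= -58.81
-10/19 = -0.53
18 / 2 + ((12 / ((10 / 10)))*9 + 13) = 130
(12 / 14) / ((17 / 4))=24 / 119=0.20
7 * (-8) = -56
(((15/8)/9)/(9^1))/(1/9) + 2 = 53/24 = 2.21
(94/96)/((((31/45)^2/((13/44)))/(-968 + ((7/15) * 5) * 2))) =-198651375/338272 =-587.25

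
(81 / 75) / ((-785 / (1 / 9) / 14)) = -42 / 19625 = -0.00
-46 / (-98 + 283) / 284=-23 / 26270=-0.00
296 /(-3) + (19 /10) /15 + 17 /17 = -4877 /50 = -97.54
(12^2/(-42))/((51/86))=-5.78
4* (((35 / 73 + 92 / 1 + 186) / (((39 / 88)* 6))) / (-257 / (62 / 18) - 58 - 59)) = -2520796 / 1153035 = -2.19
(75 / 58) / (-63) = -0.02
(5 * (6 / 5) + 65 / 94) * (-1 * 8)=-2516 / 47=-53.53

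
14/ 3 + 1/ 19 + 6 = 611/ 57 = 10.72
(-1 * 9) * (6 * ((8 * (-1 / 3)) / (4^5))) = 9 / 64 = 0.14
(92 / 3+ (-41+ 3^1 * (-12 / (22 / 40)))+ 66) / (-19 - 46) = 0.15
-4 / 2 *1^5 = -2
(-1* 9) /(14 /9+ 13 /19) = -1539 /383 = -4.02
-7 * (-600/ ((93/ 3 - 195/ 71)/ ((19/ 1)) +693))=5665800/ 936863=6.05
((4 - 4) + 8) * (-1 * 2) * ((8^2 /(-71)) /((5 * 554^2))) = 256 /27238795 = 0.00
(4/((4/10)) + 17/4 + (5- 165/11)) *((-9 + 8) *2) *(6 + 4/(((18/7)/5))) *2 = -2108/9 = -234.22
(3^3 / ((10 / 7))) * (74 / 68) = 6993 / 340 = 20.57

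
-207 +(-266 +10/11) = -5193/11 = -472.09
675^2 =455625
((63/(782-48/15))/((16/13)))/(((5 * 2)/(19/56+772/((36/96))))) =4496869/332288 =13.53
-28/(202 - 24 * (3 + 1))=-14/53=-0.26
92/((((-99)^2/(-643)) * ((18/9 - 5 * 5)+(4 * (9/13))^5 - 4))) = -21964208708/494374838265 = -0.04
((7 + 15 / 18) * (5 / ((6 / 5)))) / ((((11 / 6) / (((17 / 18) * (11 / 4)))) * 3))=19975 / 1296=15.41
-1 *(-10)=10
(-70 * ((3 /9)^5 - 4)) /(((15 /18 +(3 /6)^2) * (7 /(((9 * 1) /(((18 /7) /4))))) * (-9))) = -543760 /9477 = -57.38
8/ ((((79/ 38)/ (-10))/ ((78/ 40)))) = -5928/ 79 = -75.04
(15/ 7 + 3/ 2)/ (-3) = -17/ 14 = -1.21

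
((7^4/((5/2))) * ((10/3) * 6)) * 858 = 16480464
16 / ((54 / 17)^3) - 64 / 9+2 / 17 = -2173048 / 334611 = -6.49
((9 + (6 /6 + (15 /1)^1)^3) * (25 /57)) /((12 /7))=718375 /684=1050.26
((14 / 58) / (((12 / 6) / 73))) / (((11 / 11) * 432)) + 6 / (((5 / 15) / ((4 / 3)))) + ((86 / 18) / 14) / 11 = 46402691 / 1929312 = 24.05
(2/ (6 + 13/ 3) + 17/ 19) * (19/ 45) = 641/ 1395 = 0.46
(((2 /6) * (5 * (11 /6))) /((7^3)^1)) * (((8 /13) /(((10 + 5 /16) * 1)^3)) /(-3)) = -16384 /9833098275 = -0.00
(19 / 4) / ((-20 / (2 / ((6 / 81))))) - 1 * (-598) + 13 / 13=592.59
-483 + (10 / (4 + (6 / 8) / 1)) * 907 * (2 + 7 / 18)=697427 / 171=4078.52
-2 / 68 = -0.03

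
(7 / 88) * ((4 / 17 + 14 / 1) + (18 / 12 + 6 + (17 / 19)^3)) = 36650901 / 20522128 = 1.79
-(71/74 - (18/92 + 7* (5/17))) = 18735/14467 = 1.30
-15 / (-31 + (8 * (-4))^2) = -5 / 331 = -0.02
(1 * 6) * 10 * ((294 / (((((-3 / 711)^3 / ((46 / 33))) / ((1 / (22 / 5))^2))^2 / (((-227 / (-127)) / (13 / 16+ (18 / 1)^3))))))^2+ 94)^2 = 2815695379076570563201476000000000000000000000.00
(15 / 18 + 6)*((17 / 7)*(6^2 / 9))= 1394 / 21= 66.38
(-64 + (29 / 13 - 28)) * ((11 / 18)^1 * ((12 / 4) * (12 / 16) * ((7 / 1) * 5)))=-449295 / 104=-4320.14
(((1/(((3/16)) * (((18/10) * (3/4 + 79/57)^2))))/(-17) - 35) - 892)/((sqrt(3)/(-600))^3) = 89704807144000000 * sqrt(3)/4031873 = 38536254404.98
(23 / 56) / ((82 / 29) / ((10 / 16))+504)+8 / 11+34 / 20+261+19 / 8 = 265.80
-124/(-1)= 124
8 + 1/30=241/30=8.03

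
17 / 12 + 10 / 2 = 77 / 12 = 6.42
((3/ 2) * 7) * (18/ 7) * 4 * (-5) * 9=-4860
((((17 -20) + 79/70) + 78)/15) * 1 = 5329/1050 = 5.08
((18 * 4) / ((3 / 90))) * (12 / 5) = 5184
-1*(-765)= 765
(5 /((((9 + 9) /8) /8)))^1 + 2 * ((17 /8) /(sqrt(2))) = 17 * sqrt(2) /8 + 160 /9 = 20.78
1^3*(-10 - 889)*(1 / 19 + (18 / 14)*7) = -154628 / 19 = -8138.32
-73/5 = -14.60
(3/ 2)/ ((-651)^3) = -1/ 183929634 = -0.00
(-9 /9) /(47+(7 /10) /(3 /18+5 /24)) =-15 /733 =-0.02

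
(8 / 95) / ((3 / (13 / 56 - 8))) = -29 / 133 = -0.22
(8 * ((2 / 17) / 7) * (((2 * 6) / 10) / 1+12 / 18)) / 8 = 8 / 255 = 0.03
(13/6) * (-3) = -13/2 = -6.50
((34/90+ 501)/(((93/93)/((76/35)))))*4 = 6858848/1575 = 4354.82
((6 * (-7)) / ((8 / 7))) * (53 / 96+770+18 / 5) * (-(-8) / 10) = -18208057 / 800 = -22760.07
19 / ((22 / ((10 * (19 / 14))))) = 1805 / 154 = 11.72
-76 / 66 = -38 / 33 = -1.15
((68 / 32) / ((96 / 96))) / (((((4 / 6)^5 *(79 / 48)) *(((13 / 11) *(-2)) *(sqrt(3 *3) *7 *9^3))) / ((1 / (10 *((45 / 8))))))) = -187 / 38820600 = -0.00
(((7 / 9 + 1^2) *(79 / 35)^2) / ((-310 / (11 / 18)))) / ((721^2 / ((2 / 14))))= -274604 / 55965627199125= -0.00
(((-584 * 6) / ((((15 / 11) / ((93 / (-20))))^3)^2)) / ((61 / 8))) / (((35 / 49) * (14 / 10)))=-344326452986912979 / 476562500000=-722521.08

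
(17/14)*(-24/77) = -204/539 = -0.38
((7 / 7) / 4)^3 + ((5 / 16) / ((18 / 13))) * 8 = 1.82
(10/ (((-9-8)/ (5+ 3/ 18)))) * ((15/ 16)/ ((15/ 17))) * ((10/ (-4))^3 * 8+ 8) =6045/ 16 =377.81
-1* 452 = -452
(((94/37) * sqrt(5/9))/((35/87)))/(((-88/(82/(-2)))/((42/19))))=167649 * sqrt(5)/77330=4.85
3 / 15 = 1 / 5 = 0.20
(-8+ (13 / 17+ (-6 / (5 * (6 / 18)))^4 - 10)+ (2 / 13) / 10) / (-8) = -5205299 / 276250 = -18.84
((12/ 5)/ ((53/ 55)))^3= 15.45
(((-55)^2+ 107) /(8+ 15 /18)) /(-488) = -2349 /3233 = -0.73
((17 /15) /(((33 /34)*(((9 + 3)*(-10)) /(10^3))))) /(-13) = 2890 /3861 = 0.75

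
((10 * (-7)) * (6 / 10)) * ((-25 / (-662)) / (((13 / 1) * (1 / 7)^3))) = -180075 / 4303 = -41.85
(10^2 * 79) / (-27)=-7900 / 27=-292.59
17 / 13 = 1.31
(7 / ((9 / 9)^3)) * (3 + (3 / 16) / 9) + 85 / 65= 14011 / 624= 22.45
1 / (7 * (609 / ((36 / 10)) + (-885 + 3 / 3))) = -6 / 30023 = -0.00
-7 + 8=1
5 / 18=0.28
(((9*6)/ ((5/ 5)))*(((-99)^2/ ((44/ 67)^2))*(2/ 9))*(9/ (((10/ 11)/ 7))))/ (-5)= -755943111/ 200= -3779715.56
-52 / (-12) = 13 / 3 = 4.33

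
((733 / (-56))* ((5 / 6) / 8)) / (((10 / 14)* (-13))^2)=-5131 / 324480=-0.02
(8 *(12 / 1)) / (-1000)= -12 / 125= -0.10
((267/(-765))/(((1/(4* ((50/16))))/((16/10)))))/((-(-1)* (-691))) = 356/35241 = 0.01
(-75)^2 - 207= 5418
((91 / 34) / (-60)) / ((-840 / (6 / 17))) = 0.00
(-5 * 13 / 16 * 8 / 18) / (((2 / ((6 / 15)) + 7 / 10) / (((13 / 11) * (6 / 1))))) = -4225 / 1881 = -2.25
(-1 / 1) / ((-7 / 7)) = 1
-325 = -325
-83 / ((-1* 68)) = 1.22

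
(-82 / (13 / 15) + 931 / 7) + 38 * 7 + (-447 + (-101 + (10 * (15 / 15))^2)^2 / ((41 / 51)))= -75351 / 533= -141.37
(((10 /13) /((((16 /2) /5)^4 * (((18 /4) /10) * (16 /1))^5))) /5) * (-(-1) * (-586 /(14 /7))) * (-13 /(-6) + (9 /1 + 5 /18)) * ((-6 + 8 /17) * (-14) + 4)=-10197201171875 /30788409360384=-0.33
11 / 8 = 1.38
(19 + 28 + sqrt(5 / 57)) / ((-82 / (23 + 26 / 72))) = -39527 / 2952 - 841 * sqrt(285) / 168264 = -13.47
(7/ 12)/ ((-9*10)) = -7/ 1080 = -0.01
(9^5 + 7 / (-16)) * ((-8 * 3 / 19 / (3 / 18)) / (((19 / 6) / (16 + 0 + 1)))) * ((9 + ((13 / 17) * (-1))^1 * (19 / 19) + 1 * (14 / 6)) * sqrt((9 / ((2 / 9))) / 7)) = -5892574149 * sqrt(14) / 361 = -61074774.49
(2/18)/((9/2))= 2/81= 0.02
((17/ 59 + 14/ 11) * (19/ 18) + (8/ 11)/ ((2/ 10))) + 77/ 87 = 2089921/ 338778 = 6.17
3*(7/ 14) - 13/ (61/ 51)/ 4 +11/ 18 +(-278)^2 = 169714333/ 2196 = 77283.39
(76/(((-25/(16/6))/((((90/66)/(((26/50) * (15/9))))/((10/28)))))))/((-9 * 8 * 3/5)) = 1064/1287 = 0.83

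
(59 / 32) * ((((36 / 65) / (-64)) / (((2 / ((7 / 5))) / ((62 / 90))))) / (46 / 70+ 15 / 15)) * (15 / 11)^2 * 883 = -712218087 / 93423616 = -7.62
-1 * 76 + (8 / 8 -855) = -930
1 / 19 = 0.05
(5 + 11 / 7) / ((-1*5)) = -46 / 35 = -1.31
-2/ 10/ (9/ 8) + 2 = 82/ 45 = 1.82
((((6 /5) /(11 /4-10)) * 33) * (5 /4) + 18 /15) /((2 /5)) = -408 /29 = -14.07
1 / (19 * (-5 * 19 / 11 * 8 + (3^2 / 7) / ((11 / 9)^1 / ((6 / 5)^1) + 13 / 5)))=-75229 / 98247290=-0.00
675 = 675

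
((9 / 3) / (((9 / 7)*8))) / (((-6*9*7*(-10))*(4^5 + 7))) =1 / 13361760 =0.00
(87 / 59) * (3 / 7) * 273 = 10179 / 59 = 172.53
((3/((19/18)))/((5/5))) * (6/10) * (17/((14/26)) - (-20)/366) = 2187702/40565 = 53.93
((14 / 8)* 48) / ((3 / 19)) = 532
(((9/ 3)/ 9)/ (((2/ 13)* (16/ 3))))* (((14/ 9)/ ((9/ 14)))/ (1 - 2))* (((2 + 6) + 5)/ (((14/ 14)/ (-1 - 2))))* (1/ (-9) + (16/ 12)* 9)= 886067/ 1944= 455.80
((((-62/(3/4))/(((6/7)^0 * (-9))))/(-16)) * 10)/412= -155/11124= -0.01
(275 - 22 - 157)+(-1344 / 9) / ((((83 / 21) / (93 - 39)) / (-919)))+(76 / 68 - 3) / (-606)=801676422032 / 427533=1875121.74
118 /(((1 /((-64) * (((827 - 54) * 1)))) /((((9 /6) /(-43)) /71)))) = 8756544 /3053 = 2868.18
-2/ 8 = -1/ 4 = -0.25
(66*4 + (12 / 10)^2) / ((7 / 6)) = 5688 / 25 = 227.52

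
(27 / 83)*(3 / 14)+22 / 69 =31153 / 80178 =0.39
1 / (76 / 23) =23 / 76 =0.30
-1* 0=0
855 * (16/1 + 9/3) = 16245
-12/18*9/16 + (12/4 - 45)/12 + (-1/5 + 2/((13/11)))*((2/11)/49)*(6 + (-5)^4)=-106773/280280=-0.38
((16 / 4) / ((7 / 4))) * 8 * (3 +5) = 1024 / 7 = 146.29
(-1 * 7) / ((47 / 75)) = -525 / 47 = -11.17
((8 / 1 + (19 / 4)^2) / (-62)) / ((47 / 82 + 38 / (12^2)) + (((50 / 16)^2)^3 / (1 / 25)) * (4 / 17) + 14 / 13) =-81669040128 / 907952599528859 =-0.00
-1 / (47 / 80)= -80 / 47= -1.70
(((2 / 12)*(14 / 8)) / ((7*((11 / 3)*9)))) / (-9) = -1 / 7128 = -0.00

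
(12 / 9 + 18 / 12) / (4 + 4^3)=1 / 24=0.04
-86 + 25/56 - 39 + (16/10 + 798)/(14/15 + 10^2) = -4944243/42392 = -116.63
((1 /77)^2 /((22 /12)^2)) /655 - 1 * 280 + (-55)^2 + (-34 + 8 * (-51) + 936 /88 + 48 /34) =18493412899342 /7988349215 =2315.05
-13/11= -1.18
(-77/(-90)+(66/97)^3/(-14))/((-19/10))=-478993427/1092469581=-0.44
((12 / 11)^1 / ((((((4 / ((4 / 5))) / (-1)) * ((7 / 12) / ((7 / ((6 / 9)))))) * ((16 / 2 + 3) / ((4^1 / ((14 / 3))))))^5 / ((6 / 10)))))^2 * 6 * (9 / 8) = 1888627587614233803620352 / 216437582320051337531494140625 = 0.00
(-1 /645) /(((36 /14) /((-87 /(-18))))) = -203 /69660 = -0.00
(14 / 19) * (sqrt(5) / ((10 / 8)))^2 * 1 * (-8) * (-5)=1792 / 19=94.32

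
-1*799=-799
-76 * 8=-608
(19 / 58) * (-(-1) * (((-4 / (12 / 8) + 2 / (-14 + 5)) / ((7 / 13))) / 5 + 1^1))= -437 / 18270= -0.02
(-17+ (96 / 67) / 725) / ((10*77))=-825679 / 37402750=-0.02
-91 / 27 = -3.37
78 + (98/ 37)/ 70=14437/ 185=78.04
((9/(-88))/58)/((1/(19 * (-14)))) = 1197/2552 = 0.47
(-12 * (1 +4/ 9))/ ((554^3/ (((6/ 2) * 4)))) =-0.00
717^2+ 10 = 514099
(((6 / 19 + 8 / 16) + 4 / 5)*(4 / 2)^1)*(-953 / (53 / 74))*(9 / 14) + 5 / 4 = -389528347 / 140980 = -2763.00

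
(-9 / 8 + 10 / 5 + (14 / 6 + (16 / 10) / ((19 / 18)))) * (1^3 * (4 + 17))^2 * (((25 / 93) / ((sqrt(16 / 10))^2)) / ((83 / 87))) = 1147919325 / 3128768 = 366.89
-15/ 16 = -0.94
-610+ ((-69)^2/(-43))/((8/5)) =-233645/344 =-679.20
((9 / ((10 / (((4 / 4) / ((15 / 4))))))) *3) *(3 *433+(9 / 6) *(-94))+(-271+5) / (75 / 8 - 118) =18166636 / 21725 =836.21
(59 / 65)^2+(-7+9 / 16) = -379479 / 67600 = -5.61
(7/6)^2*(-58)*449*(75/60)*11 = -35091595/72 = -487383.26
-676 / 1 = -676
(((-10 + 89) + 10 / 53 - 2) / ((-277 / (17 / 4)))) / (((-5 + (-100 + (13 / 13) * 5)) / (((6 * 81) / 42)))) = 5633307 / 41106800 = 0.14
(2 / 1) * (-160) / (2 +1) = -320 / 3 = -106.67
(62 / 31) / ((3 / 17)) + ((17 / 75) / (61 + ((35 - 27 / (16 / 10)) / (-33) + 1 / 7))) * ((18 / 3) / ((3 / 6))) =95557442 / 8398275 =11.38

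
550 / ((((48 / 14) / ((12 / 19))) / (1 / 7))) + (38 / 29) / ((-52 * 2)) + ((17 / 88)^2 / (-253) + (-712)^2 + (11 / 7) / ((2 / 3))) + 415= 49843510378806707 / 98237851712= 507375.82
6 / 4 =3 / 2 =1.50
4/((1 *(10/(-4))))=-8/5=-1.60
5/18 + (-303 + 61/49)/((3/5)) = -443335/882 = -502.65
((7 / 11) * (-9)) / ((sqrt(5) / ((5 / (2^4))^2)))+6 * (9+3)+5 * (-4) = 52 -315 * sqrt(5) / 2816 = 51.75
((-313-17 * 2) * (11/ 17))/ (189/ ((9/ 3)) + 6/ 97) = -370249/ 103989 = -3.56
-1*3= -3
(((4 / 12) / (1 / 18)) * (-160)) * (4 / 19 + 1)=-22080 / 19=-1162.11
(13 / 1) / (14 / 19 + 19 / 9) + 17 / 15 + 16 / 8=56234 / 7305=7.70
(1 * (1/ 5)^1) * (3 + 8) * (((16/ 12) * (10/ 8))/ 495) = 1/ 135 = 0.01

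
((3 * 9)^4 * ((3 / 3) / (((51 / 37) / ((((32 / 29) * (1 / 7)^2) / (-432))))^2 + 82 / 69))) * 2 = 0.00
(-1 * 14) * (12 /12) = -14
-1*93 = -93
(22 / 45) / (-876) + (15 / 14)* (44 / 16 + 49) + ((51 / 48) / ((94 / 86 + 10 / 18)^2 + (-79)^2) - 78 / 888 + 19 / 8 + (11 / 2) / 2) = 2309810507719056329 / 38189288931791760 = 60.48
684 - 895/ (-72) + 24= 51871/ 72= 720.43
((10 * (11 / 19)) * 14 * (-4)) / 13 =-6160 / 247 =-24.94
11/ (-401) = -0.03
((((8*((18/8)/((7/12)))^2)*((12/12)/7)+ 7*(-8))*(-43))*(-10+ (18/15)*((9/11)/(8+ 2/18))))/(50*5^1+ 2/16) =-16591609856/250515195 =-66.23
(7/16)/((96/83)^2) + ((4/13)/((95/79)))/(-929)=55280375149/169178480640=0.33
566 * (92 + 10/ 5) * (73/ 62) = 1941946/ 31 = 62643.42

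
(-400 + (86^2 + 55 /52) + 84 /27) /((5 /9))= 3276079 /260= 12600.30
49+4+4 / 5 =269 / 5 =53.80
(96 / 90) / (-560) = -1 / 525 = -0.00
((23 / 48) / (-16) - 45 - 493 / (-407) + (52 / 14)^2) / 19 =-459834817 / 291008256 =-1.58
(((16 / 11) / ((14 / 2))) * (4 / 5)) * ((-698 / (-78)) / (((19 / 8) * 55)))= 178688 / 15690675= 0.01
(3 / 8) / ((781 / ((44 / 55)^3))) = 24 / 97625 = 0.00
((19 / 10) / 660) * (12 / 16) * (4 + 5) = 171 / 8800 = 0.02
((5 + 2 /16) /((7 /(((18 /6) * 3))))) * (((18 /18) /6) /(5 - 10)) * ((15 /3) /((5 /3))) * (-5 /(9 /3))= 123 /112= 1.10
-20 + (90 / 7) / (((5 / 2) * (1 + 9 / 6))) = -628 / 35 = -17.94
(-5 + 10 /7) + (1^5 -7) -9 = -130 /7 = -18.57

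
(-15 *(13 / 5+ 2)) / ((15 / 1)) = -4.60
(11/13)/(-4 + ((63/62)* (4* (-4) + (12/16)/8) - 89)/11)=-240064/3847207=-0.06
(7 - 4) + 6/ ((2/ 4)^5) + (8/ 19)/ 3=11123/ 57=195.14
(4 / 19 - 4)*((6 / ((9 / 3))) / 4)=-1.89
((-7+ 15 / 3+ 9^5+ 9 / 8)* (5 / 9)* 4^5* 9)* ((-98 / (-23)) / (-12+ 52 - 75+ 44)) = 29627987200 / 207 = 143130372.95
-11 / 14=-0.79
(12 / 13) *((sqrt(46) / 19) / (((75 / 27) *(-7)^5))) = -108 *sqrt(46) / 103783225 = -0.00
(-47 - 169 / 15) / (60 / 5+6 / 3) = -437 / 105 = -4.16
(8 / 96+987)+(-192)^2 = 454213 / 12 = 37851.08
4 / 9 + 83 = 751 / 9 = 83.44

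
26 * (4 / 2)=52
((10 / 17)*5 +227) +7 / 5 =19664 / 85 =231.34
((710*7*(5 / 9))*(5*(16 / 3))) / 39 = 1988000 / 1053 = 1887.94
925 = 925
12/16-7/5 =-13/20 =-0.65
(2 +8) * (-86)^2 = 73960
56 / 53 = 1.06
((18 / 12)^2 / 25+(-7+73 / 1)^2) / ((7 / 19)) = 8276571 / 700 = 11823.67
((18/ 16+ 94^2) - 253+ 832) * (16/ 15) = 150658/ 15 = 10043.87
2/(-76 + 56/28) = -1/37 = -0.03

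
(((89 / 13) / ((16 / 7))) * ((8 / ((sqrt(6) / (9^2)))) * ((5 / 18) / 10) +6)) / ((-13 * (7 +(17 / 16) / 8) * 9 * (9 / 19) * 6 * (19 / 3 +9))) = -23674 * sqrt(6) / 95818437 - 47348 / 95818437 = -0.00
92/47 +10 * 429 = 201722/47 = 4291.96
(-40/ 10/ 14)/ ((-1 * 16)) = 1/ 56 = 0.02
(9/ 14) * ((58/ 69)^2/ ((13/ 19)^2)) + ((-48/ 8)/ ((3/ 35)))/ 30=-2559043/ 1877421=-1.36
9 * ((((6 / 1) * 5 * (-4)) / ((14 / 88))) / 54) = -880 / 7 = -125.71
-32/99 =-0.32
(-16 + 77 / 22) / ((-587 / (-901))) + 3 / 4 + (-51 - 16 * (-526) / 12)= 4451081 / 7044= 631.90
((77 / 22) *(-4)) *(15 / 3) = -70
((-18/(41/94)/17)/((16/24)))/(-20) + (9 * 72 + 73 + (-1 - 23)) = 4859359/6970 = 697.18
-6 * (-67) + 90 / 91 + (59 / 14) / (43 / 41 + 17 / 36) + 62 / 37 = 407.44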